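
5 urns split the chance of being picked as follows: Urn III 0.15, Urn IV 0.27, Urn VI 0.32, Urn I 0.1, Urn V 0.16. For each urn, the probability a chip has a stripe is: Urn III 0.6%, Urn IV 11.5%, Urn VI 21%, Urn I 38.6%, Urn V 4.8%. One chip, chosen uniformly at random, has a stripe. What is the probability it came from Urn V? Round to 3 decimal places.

Compute prior × likelihood for every hypothesis:
  Urn III: 0.15 × 0.006 = 0.0009
  Urn IV: 0.27 × 0.115 = 0.03105
  Urn VI: 0.32 × 0.21 = 0.0672
  Urn I: 0.1 × 0.386 = 0.0386
  Urn V: 0.16 × 0.048 = 0.00768
Normalizing constant = 0.14543.
P(Urn V | evidence) = 0.00768 / 0.14543 ≈ 0.053.

0.053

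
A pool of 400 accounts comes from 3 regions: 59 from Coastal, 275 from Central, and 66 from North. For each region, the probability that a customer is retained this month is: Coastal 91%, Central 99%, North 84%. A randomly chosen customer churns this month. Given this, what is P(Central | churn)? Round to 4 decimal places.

Taking complements, P(churn | each) = Coastal 0.09, Central 0.01, North 0.16.
Unnormalized posteriors (prior × likelihood):
  Coastal: 0.1475 × 0.09 = 0.013275
  Central: 0.6875 × 0.01 = 0.006875
  North: 0.165 × 0.16 = 0.0264
Normalizing constant = 0.04655.
P(Central | evidence) = 0.006875 / 0.04655 ≈ 0.1477.

0.1477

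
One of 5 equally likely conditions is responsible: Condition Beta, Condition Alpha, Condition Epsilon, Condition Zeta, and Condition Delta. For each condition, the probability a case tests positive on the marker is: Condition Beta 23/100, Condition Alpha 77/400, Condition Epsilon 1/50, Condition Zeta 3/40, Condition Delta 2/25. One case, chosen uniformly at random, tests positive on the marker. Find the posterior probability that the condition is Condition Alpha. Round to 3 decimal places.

0.322

With a uniform prior (1/5 each), posterior ∝ likelihood:
  Condition Beta: 0.23
  Condition Alpha: 0.1925
  Condition Epsilon: 0.02
  Condition Zeta: 0.075
  Condition Delta: 0.08
Total = 0.5975.
P(Condition Alpha | evidence) = 0.1925 / 0.5975 ≈ 0.322.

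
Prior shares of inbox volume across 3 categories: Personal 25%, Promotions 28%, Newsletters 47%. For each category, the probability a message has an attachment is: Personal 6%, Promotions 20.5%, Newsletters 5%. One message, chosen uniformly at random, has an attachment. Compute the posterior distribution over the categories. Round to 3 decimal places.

Unnormalized posteriors (prior × likelihood):
  Personal: 0.25 × 0.06 = 0.015
  Promotions: 0.28 × 0.205 = 0.0574
  Newsletters: 0.47 × 0.05 = 0.0235
Normalizing constant = 0.0959.
P(Personal | attachment) = 0.015/0.0959 ≈ 0.156
P(Promotions | attachment) = 0.0574/0.0959 ≈ 0.599
P(Newsletters | attachment) = 0.0235/0.0959 ≈ 0.245

Personal 0.156, Promotions 0.599, Newsletters 0.245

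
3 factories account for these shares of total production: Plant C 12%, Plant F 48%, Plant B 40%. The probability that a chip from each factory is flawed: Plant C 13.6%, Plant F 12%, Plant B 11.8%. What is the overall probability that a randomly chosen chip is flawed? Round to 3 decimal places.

Compute prior × likelihood for every hypothesis:
  Plant C: 0.12 × 0.136 = 0.01632
  Plant F: 0.48 × 0.12 = 0.0576
  Plant B: 0.4 × 0.118 = 0.0472
P(flawed) = 0.01632 + 0.0576 + 0.0472 = 0.12112 → 0.121.

0.121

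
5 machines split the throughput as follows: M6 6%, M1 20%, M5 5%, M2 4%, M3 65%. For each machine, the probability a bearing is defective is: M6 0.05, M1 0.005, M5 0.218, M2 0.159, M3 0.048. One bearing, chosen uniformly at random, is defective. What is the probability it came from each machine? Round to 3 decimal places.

M6 0.057, M1 0.019, M5 0.208, M2 0.121, M3 0.595

By Bayes' rule, posterior ∝ prior × likelihood:
  M6: 0.06 × 0.05 = 0.003
  M1: 0.2 × 0.005 = 0.001
  M5: 0.05 × 0.218 = 0.0109
  M2: 0.04 × 0.159 = 0.00636
  M3: 0.65 × 0.048 = 0.0312
Normalizing constant = 0.05246.
P(M6 | defective) = 0.003/0.05246 ≈ 0.057
P(M1 | defective) = 0.001/0.05246 ≈ 0.019
P(M5 | defective) = 0.0109/0.05246 ≈ 0.208
P(M2 | defective) = 0.00636/0.05246 ≈ 0.121
P(M3 | defective) = 0.0312/0.05246 ≈ 0.595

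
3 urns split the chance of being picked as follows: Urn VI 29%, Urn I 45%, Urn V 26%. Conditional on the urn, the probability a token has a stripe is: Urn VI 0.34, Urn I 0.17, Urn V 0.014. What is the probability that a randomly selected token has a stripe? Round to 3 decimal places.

Compute prior × likelihood for every hypothesis:
  Urn VI: 0.29 × 0.34 = 0.0986
  Urn I: 0.45 × 0.17 = 0.0765
  Urn V: 0.26 × 0.014 = 0.00364
P(striped) = 0.0986 + 0.0765 + 0.00364 = 0.17874 → 0.179.

0.179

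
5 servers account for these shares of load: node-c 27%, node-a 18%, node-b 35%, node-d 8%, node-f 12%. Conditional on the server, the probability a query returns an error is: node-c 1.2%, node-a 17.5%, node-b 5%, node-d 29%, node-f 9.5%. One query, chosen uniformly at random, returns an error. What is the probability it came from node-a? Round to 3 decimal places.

0.363

Compute prior × likelihood for every hypothesis:
  node-c: 0.27 × 0.012 = 0.00324
  node-a: 0.18 × 0.175 = 0.0315
  node-b: 0.35 × 0.05 = 0.0175
  node-d: 0.08 × 0.29 = 0.0232
  node-f: 0.12 × 0.095 = 0.0114
Total = 0.08684.
P(node-a | evidence) = 0.0315 / 0.08684 ≈ 0.363.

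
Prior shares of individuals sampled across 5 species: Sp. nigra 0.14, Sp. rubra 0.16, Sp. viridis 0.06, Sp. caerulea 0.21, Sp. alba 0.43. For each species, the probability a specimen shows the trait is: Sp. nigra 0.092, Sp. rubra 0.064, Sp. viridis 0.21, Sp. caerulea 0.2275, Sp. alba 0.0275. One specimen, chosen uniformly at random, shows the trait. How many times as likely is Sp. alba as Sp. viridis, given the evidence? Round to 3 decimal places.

By Bayes' rule, posterior ∝ prior × likelihood:
  Sp. nigra: 0.14 × 0.092 = 0.01288
  Sp. rubra: 0.16 × 0.064 = 0.01024
  Sp. viridis: 0.06 × 0.21 = 0.0126
  Sp. caerulea: 0.21 × 0.2275 = 0.047775
  Sp. alba: 0.43 × 0.0275 = 0.011825
Sum = 0.09532.
The ratio is 0.011825 / 0.0126 (the normalizer cancels) = 0.938.

0.938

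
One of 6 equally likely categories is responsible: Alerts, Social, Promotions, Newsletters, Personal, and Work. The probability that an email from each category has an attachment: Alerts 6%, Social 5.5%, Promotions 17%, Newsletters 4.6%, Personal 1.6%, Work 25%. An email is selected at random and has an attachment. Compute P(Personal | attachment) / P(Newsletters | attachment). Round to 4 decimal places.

0.3478

Since the prior is uniform, the posterior is proportional to the likelihood:
  Alerts: 0.06
  Social: 0.055
  Promotions: 0.17
  Newsletters: 0.046
  Personal: 0.016
  Work: 0.25
Sum = 0.597.
The ratio is 0.016 / 0.046 (the normalizer cancels) = 0.3478.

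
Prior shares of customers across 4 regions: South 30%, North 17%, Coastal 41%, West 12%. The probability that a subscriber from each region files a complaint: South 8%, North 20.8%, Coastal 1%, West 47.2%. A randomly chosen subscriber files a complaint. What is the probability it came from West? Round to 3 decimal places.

Unnormalized posteriors (prior × likelihood):
  South: 0.3 × 0.08 = 0.024
  North: 0.17 × 0.208 = 0.03536
  Coastal: 0.41 × 0.01 = 0.0041
  West: 0.12 × 0.472 = 0.05664
Sum = 0.1201.
P(West | evidence) = 0.05664 / 0.1201 ≈ 0.472.

0.472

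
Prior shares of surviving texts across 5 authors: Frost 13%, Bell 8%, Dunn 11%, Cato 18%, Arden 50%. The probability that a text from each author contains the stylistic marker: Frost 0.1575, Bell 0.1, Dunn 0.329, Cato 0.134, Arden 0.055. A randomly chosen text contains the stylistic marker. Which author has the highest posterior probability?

By Bayes' rule, posterior ∝ prior × likelihood:
  Frost: 0.13 × 0.1575 = 0.020475
  Bell: 0.08 × 0.1 = 0.008
  Dunn: 0.11 × 0.329 = 0.03619
  Cato: 0.18 × 0.134 = 0.02412
  Arden: 0.5 × 0.055 = 0.0275
Total = 0.116285.
Largest term belongs to Dunn, so Dunn is most probable.

Dunn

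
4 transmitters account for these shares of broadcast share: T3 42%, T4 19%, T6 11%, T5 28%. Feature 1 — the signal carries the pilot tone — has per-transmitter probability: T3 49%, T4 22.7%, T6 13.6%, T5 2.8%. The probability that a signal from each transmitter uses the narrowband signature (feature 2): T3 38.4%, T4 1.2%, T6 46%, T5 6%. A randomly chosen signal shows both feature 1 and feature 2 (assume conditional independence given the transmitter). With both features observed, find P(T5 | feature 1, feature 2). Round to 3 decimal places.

Unnormalized posteriors (prior × likelihood):
  T3: 0.42 × 0.49 × 0.384 = 0.0790272
  T4: 0.19 × 0.227 × 0.012 = 0.00051756
  T6: 0.11 × 0.136 × 0.46 = 0.0068816
  T5: 0.28 × 0.028 × 0.06 = 0.0004704
Total = 0.08689676.
P(T5 | evidence) = 0.0004704 / 0.08689676 ≈ 0.005.

0.005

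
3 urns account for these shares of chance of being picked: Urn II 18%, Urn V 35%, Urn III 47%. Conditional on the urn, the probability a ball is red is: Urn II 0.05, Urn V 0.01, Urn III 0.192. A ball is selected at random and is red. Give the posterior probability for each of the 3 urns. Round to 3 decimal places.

Prior × likelihood for each hypothesis:
  Urn II: 0.18 × 0.05 = 0.009
  Urn V: 0.35 × 0.01 = 0.0035
  Urn III: 0.47 × 0.192 = 0.09024
Sum = 0.10274.
P(Urn II | red) = 0.009/0.10274 ≈ 0.088
P(Urn V | red) = 0.0035/0.10274 ≈ 0.034
P(Urn III | red) = 0.09024/0.10274 ≈ 0.878
(Check: 0.088+0.034+0.878 = 1.000.)

Urn II 0.088, Urn V 0.034, Urn III 0.878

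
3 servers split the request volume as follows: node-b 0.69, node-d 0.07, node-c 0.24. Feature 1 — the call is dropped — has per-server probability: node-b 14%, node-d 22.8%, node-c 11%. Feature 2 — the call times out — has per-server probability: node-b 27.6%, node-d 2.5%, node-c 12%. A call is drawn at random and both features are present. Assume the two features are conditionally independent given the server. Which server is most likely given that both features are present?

Prior × likelihood for each hypothesis:
  node-b: 0.69 × 0.14 × 0.276 = 0.0266616
  node-d: 0.07 × 0.228 × 0.025 = 0.000399
  node-c: 0.24 × 0.11 × 0.12 = 0.003168
Normalizing constant = 0.0302286.
Largest term belongs to node-b, so node-b is most probable.

node-b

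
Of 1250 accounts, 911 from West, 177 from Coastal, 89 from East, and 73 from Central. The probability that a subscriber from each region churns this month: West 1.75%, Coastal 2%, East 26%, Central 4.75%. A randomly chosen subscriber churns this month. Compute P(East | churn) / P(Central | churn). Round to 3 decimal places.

6.673

Prior × likelihood for each hypothesis:
  West: 0.7288 × 0.0175 = 0.012754
  Coastal: 0.1416 × 0.02 = 0.002832
  East: 0.0712 × 0.26 = 0.018512
  Central: 0.0584 × 0.0475 = 0.002774
Normalizing constant = 0.036872.
The ratio is 0.018512 / 0.002774 (the normalizer cancels) = 6.673.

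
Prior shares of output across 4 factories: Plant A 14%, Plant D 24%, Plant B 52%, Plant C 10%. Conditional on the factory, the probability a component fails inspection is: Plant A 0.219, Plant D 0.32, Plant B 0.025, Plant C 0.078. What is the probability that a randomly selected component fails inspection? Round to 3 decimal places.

0.128

Compute prior × likelihood for every hypothesis:
  Plant A: 0.14 × 0.219 = 0.03066
  Plant D: 0.24 × 0.32 = 0.0768
  Plant B: 0.52 × 0.025 = 0.013
  Plant C: 0.1 × 0.078 = 0.0078
P(nonconforming) = 0.03066 + 0.0768 + 0.013 + 0.0078 = 0.12826 → 0.128.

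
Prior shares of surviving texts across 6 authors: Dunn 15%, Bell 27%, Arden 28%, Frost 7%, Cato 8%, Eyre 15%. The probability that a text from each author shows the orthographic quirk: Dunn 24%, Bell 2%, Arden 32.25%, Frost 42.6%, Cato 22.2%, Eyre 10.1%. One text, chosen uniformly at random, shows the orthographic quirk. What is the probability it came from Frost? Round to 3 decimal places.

Prior × likelihood for each hypothesis:
  Dunn: 0.15 × 0.24 = 0.036
  Bell: 0.27 × 0.02 = 0.0054
  Arden: 0.28 × 0.3225 = 0.0903
  Frost: 0.07 × 0.426 = 0.02982
  Cato: 0.08 × 0.222 = 0.01776
  Eyre: 0.15 × 0.101 = 0.01515
Sum = 0.19443.
P(Frost | evidence) = 0.02982 / 0.19443 ≈ 0.153.

0.153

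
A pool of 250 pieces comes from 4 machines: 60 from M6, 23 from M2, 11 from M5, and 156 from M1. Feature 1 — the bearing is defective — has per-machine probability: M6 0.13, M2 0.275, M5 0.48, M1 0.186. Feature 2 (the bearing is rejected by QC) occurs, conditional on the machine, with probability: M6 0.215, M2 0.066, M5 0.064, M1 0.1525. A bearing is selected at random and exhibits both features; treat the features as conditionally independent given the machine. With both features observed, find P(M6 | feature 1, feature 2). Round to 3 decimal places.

Unnormalized posteriors (prior × likelihood):
  M6: 0.24 × 0.13 × 0.215 = 0.006708
  M2: 0.092 × 0.275 × 0.066 = 0.0016698
  M5: 0.044 × 0.48 × 0.064 = 0.00135168
  M1: 0.624 × 0.186 × 0.1525 = 0.01769976
Normalizing constant = 0.02742924.
P(M6 | evidence) = 0.006708 / 0.02742924 ≈ 0.245.

0.245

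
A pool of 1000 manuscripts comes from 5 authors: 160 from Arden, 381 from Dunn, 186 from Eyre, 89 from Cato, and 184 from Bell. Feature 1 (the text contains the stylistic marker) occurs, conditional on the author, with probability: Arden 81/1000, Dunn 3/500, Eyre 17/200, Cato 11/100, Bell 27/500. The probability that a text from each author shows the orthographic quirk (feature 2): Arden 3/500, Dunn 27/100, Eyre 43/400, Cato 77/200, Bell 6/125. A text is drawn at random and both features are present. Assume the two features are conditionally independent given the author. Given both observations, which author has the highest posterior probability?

Cato

Unnormalized posteriors (prior × likelihood):
  Arden: 0.16 × 0.081 × 0.006 = 0.00007776
  Dunn: 0.381 × 0.006 × 0.27 = 0.00061722
  Eyre: 0.186 × 0.085 × 0.1075 = 0.001699575
  Cato: 0.089 × 0.11 × 0.385 = 0.00376915
  Bell: 0.184 × 0.054 × 0.048 = 0.000476928
Normalizing constant = 0.006640633.
Largest term belongs to Cato, so Cato is most probable.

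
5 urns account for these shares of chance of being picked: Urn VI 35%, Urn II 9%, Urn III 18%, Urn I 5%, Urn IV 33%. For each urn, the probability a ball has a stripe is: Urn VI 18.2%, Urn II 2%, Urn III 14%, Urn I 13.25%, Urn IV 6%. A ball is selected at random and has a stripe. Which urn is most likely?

Prior × likelihood for each hypothesis:
  Urn VI: 0.35 × 0.182 = 0.0637
  Urn II: 0.09 × 0.02 = 0.0018
  Urn III: 0.18 × 0.14 = 0.0252
  Urn I: 0.05 × 0.1325 = 0.006625
  Urn IV: 0.33 × 0.06 = 0.0198
Sum = 0.117125.
Largest term belongs to Urn VI, so Urn VI is most probable.

Urn VI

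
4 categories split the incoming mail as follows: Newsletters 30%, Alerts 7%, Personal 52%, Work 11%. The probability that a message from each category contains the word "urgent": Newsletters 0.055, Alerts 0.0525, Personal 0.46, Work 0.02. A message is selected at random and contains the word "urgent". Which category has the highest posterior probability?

Personal

By Bayes' rule, posterior ∝ prior × likelihood:
  Newsletters: 0.3 × 0.055 = 0.0165
  Alerts: 0.07 × 0.0525 = 0.003675
  Personal: 0.52 × 0.46 = 0.2392
  Work: 0.11 × 0.02 = 0.0022
Sum = 0.261575.
Largest term belongs to Personal, so Personal is most probable.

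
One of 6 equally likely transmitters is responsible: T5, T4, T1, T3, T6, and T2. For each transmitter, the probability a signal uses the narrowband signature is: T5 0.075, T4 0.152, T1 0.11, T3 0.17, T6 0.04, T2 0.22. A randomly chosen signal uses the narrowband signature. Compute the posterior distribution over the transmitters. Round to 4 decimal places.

T5 0.0978, T4 0.1982, T1 0.1434, T3 0.2216, T6 0.0522, T2 0.2868

With a uniform prior (1/6 each), posterior ∝ likelihood:
  T5: 0.075
  T4: 0.152
  T1: 0.11
  T3: 0.17
  T6: 0.04
  T2: 0.22
Normalizing constant = 0.767.
P(T5 | narrowband) = 0.075/0.767 ≈ 0.0978
P(T4 | narrowband) = 0.152/0.767 ≈ 0.1982
P(T1 | narrowband) = 0.11/0.767 ≈ 0.1434
P(T3 | narrowband) = 0.17/0.767 ≈ 0.2216
P(T6 | narrowband) = 0.04/0.767 ≈ 0.0522
P(T2 | narrowband) = 0.22/0.767 ≈ 0.2868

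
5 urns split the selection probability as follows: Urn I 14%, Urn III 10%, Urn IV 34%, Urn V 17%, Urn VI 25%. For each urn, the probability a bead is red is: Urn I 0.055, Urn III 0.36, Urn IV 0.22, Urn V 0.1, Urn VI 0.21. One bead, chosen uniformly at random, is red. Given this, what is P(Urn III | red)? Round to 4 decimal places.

Compute prior × likelihood for every hypothesis:
  Urn I: 0.14 × 0.055 = 0.0077
  Urn III: 0.1 × 0.36 = 0.036
  Urn IV: 0.34 × 0.22 = 0.0748
  Urn V: 0.17 × 0.1 = 0.017
  Urn VI: 0.25 × 0.21 = 0.0525
Normalizing constant = 0.188.
P(Urn III | evidence) = 0.036 / 0.188 ≈ 0.1915.

0.1915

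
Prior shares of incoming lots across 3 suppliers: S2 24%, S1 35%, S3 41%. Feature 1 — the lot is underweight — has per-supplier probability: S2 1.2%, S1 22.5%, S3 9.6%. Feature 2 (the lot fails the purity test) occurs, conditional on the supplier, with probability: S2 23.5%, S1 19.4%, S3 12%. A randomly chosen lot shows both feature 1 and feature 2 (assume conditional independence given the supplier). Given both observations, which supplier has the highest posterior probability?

By Bayes' rule, posterior ∝ prior × likelihood:
  S2: 0.24 × 0.012 × 0.235 = 0.0006768
  S1: 0.35 × 0.225 × 0.194 = 0.0152775
  S3: 0.41 × 0.096 × 0.12 = 0.0047232
Total = 0.0206775.
Largest term belongs to S1, so S1 is most probable.

S1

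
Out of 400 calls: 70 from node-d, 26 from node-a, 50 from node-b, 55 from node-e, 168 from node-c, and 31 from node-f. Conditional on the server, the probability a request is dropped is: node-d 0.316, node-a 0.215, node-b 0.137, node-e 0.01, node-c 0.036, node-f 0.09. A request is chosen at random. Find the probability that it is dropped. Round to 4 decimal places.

0.1099

By Bayes' rule, posterior ∝ prior × likelihood:
  node-d: 0.175 × 0.316 = 0.0553
  node-a: 0.065 × 0.215 = 0.013975
  node-b: 0.125 × 0.137 = 0.017125
  node-e: 0.1375 × 0.01 = 0.001375
  node-c: 0.42 × 0.036 = 0.01512
  node-f: 0.0775 × 0.09 = 0.006975
P(dropped) = 0.0553 + 0.013975 + 0.017125 + 0.001375 + 0.01512 + 0.006975 = 0.10987 → 0.1099.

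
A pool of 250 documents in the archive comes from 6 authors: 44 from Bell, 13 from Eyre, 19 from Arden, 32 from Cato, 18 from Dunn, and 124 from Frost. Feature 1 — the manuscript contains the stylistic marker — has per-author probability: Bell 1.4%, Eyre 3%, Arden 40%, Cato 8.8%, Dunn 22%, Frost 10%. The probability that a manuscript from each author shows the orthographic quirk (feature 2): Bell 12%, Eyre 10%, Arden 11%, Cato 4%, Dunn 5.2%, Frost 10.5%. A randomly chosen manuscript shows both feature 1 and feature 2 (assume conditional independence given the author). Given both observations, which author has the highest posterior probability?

By Bayes' rule, posterior ∝ prior × likelihood:
  Bell: 0.176 × 0.014 × 0.12 = 0.00029568
  Eyre: 0.052 × 0.03 × 0.1 = 0.000156
  Arden: 0.076 × 0.4 × 0.11 = 0.003344
  Cato: 0.128 × 0.088 × 0.04 = 0.00045056
  Dunn: 0.072 × 0.22 × 0.052 = 0.00082368
  Frost: 0.496 × 0.1 × 0.105 = 0.005208
Total = 0.01027792.
Largest term belongs to Frost, so Frost is most probable.

Frost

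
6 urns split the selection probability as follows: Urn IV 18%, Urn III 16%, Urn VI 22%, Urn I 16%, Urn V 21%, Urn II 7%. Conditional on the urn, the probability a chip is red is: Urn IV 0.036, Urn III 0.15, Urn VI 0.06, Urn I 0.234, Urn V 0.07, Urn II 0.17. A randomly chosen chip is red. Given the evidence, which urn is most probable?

Prior × likelihood for each hypothesis:
  Urn IV: 0.18 × 0.036 = 0.00648
  Urn III: 0.16 × 0.15 = 0.024
  Urn VI: 0.22 × 0.06 = 0.0132
  Urn I: 0.16 × 0.234 = 0.03744
  Urn V: 0.21 × 0.07 = 0.0147
  Urn II: 0.07 × 0.17 = 0.0119
Total = 0.10772.
Largest term belongs to Urn I, so Urn I is most probable.

Urn I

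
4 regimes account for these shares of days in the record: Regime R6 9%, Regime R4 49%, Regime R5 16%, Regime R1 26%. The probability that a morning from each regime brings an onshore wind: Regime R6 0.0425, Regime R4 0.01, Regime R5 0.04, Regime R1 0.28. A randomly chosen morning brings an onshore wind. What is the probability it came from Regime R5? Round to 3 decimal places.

0.073

Compute prior × likelihood for every hypothesis:
  Regime R6: 0.09 × 0.0425 = 0.003825
  Regime R4: 0.49 × 0.01 = 0.0049
  Regime R5: 0.16 × 0.04 = 0.0064
  Regime R1: 0.26 × 0.28 = 0.0728
Normalizing constant = 0.087925.
P(Regime R5 | evidence) = 0.0064 / 0.087925 ≈ 0.073.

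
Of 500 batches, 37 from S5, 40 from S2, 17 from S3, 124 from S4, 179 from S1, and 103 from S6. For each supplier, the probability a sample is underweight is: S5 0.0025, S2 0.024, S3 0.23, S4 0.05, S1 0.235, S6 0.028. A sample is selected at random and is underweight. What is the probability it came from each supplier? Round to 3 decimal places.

S5 0.002, S2 0.017, S3 0.070, S4 0.110, S1 0.750, S6 0.051

Prior × likelihood for each hypothesis:
  S5: 0.074 × 0.0025 = 0.000185
  S2: 0.08 × 0.024 = 0.00192
  S3: 0.034 × 0.23 = 0.00782
  S4: 0.248 × 0.05 = 0.0124
  S1: 0.358 × 0.235 = 0.08413
  S6: 0.206 × 0.028 = 0.005768
Normalizing constant = 0.112223.
P(S5 | underweight) = 0.000185/0.112223 ≈ 0.002
P(S2 | underweight) = 0.00192/0.112223 ≈ 0.017
P(S3 | underweight) = 0.00782/0.112223 ≈ 0.070
P(S4 | underweight) = 0.0124/0.112223 ≈ 0.110
P(S1 | underweight) = 0.08413/0.112223 ≈ 0.750
P(S6 | underweight) = 0.005768/0.112223 ≈ 0.051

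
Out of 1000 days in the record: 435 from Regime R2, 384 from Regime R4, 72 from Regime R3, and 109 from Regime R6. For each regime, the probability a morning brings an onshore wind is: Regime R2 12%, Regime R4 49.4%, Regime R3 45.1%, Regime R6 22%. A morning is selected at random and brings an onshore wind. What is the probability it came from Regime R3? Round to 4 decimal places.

Compute prior × likelihood for every hypothesis:
  Regime R2: 0.435 × 0.12 = 0.0522
  Regime R4: 0.384 × 0.494 = 0.189696
  Regime R3: 0.072 × 0.451 = 0.032472
  Regime R6: 0.109 × 0.22 = 0.02398
Total = 0.298348.
P(Regime R3 | evidence) = 0.032472 / 0.298348 ≈ 0.1088.

0.1088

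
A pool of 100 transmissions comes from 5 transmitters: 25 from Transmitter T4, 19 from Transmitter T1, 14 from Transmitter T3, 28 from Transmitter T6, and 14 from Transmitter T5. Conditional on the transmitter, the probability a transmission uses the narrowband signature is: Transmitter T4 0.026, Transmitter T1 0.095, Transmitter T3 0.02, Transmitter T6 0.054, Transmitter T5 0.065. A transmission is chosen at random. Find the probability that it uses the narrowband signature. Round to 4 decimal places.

0.0516

Compute prior × likelihood for every hypothesis:
  Transmitter T4: 0.25 × 0.026 = 0.0065
  Transmitter T1: 0.19 × 0.095 = 0.01805
  Transmitter T3: 0.14 × 0.02 = 0.0028
  Transmitter T6: 0.28 × 0.054 = 0.01512
  Transmitter T5: 0.14 × 0.065 = 0.0091
P(narrowband) = 0.0065 + 0.01805 + 0.0028 + 0.01512 + 0.0091 = 0.05157 → 0.0516.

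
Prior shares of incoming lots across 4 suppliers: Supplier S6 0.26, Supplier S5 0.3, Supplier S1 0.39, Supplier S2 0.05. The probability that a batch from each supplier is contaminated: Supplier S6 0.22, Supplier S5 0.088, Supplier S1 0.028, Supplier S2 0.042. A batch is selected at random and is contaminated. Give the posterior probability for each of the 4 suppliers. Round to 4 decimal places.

Supplier S6 0.5920, Supplier S5 0.2732, Supplier S1 0.1130, Supplier S2 0.0217

By Bayes' rule, posterior ∝ prior × likelihood:
  Supplier S6: 0.26 × 0.22 = 0.0572
  Supplier S5: 0.3 × 0.088 = 0.0264
  Supplier S1: 0.39 × 0.028 = 0.01092
  Supplier S2: 0.05 × 0.042 = 0.0021
Total = 0.09662.
P(Supplier S6 | contaminated) = 0.0572/0.09662 ≈ 0.5920
P(Supplier S5 | contaminated) = 0.0264/0.09662 ≈ 0.2732
P(Supplier S1 | contaminated) = 0.01092/0.09662 ≈ 0.1130
P(Supplier S2 | contaminated) = 0.0021/0.09662 ≈ 0.0217
(Check: 0.5920+0.2732+0.1130+0.0217 = 0.9999.)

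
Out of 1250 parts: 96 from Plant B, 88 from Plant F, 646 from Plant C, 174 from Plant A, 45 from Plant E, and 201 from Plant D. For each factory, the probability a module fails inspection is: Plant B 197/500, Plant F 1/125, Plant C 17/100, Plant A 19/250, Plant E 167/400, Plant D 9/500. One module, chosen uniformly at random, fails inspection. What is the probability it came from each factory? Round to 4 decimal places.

Compute prior × likelihood for every hypothesis:
  Plant B: 0.0768 × 0.394 = 0.0302592
  Plant F: 0.0704 × 0.008 = 0.0005632
  Plant C: 0.5168 × 0.17 = 0.087856
  Plant A: 0.1392 × 0.076 = 0.0105792
  Plant E: 0.036 × 0.4175 = 0.01503
  Plant D: 0.1608 × 0.018 = 0.0028944
Total = 0.147182.
P(Plant B | nonconforming) = 0.0302592/0.147182 ≈ 0.2056
P(Plant F | nonconforming) = 0.0005632/0.147182 ≈ 0.0038
P(Plant C | nonconforming) = 0.087856/0.147182 ≈ 0.5969
P(Plant A | nonconforming) = 0.0105792/0.147182 ≈ 0.0719
P(Plant E | nonconforming) = 0.01503/0.147182 ≈ 0.1021
P(Plant D | nonconforming) = 0.0028944/0.147182 ≈ 0.0197

Plant B 0.2056, Plant F 0.0038, Plant C 0.5969, Plant A 0.0719, Plant E 0.1021, Plant D 0.0197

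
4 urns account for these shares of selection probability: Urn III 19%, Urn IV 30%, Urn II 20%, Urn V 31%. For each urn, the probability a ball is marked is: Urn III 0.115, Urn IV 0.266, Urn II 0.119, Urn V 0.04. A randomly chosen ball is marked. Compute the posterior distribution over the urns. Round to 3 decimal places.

Compute prior × likelihood for every hypothesis:
  Urn III: 0.19 × 0.115 = 0.02185
  Urn IV: 0.3 × 0.266 = 0.0798
  Urn II: 0.2 × 0.119 = 0.0238
  Urn V: 0.31 × 0.04 = 0.0124
Sum = 0.13785.
P(Urn III | marked) = 0.02185/0.13785 ≈ 0.159
P(Urn IV | marked) = 0.0798/0.13785 ≈ 0.579
P(Urn II | marked) = 0.0238/0.13785 ≈ 0.173
P(Urn V | marked) = 0.0124/0.13785 ≈ 0.090
(Check: 0.159+0.579+0.173+0.090 = 1.001.)

Urn III 0.159, Urn IV 0.579, Urn II 0.173, Urn V 0.090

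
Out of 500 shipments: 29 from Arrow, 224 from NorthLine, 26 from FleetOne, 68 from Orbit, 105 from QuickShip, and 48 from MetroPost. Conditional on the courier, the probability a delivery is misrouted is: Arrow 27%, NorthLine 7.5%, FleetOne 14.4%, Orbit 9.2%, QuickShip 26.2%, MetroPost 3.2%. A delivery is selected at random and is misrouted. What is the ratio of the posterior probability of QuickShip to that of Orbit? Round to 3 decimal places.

By Bayes' rule, posterior ∝ prior × likelihood:
  Arrow: 0.058 × 0.27 = 0.01566
  NorthLine: 0.448 × 0.075 = 0.0336
  FleetOne: 0.052 × 0.144 = 0.007488
  Orbit: 0.136 × 0.092 = 0.012512
  QuickShip: 0.21 × 0.262 = 0.05502
  MetroPost: 0.096 × 0.032 = 0.003072
Sum = 0.127352.
The ratio is 0.05502 / 0.012512 (the normalizer cancels) = 4.397.

4.397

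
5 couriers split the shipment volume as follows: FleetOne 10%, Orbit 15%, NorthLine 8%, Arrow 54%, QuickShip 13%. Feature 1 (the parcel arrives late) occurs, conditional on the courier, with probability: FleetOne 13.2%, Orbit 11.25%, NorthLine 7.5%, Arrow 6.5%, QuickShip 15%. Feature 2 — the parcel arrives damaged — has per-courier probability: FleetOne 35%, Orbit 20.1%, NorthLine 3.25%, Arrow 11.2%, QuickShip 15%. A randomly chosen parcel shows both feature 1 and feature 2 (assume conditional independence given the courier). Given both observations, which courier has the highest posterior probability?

FleetOne

Compute prior × likelihood for every hypothesis:
  FleetOne: 0.1 × 0.132 × 0.35 = 0.00462
  Orbit: 0.15 × 0.1125 × 0.201 = 0.003391875
  NorthLine: 0.08 × 0.075 × 0.0325 = 0.000195
  Arrow: 0.54 × 0.065 × 0.112 = 0.0039312
  QuickShip: 0.13 × 0.15 × 0.15 = 0.002925
Total = 0.015063075.
Largest term belongs to FleetOne, so FleetOne is most probable.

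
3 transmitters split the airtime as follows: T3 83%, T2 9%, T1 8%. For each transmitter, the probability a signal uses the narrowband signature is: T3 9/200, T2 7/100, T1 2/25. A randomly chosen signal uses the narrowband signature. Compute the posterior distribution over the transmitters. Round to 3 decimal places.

Unnormalized posteriors (prior × likelihood):
  T3: 0.83 × 0.045 = 0.03735
  T2: 0.09 × 0.07 = 0.0063
  T1: 0.08 × 0.08 = 0.0064
Normalizing constant = 0.05005.
P(T3 | narrowband) = 0.03735/0.05005 ≈ 0.746
P(T2 | narrowband) = 0.0063/0.05005 ≈ 0.126
P(T1 | narrowband) = 0.0064/0.05005 ≈ 0.128
(Check: 0.746+0.126+0.128 = 1.000.)

T3 0.746, T2 0.126, T1 0.128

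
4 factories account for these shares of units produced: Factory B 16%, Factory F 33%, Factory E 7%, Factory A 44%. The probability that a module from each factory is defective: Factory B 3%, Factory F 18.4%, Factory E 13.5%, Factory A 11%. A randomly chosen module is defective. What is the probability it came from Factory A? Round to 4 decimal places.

0.3923

Unnormalized posteriors (prior × likelihood):
  Factory B: 0.16 × 0.03 = 0.0048
  Factory F: 0.33 × 0.184 = 0.06072
  Factory E: 0.07 × 0.135 = 0.00945
  Factory A: 0.44 × 0.11 = 0.0484
Sum = 0.12337.
P(Factory A | evidence) = 0.0484 / 0.12337 ≈ 0.3923.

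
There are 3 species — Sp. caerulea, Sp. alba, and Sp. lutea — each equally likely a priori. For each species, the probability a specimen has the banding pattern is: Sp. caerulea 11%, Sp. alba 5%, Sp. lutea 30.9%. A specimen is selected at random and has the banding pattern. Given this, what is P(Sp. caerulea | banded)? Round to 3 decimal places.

With a uniform prior (1/3 each), posterior ∝ likelihood:
  Sp. caerulea: 0.11
  Sp. alba: 0.05
  Sp. lutea: 0.309
Total = 0.469.
P(Sp. caerulea | evidence) = 0.11 / 0.469 ≈ 0.235.

0.235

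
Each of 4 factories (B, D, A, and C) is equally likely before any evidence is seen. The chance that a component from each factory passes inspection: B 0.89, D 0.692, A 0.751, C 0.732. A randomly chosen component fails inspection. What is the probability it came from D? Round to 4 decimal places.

Taking complements, P(nonconforming | each) = B 0.11, D 0.308, A 0.249, C 0.268.
Since the prior is uniform, the posterior is proportional to the likelihood:
  B: 0.11
  D: 0.308
  A: 0.249
  C: 0.268
Sum = 0.935.
P(D | evidence) = 0.308 / 0.935 ≈ 0.3294.

0.3294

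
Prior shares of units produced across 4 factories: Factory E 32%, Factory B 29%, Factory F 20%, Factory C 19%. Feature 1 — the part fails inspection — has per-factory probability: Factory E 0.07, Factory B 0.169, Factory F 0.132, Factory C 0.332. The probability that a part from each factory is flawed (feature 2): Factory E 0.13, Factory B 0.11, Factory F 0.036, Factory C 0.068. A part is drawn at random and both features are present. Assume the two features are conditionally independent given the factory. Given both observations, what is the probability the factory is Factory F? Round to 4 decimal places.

Unnormalized posteriors (prior × likelihood):
  Factory E: 0.32 × 0.07 × 0.13 = 0.002912
  Factory B: 0.29 × 0.169 × 0.11 = 0.0053911
  Factory F: 0.2 × 0.132 × 0.036 = 0.0009504
  Factory C: 0.19 × 0.332 × 0.068 = 0.00428944
Sum = 0.01354294.
P(Factory F | evidence) = 0.0009504 / 0.01354294 ≈ 0.0702.

0.0702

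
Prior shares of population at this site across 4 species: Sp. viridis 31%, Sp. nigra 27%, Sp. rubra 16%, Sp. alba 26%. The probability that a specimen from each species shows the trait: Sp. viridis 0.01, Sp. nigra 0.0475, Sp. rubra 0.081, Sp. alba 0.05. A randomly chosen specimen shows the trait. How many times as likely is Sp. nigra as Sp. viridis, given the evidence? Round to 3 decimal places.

Compute prior × likelihood for every hypothesis:
  Sp. viridis: 0.31 × 0.01 = 0.0031
  Sp. nigra: 0.27 × 0.0475 = 0.012825
  Sp. rubra: 0.16 × 0.081 = 0.01296
  Sp. alba: 0.26 × 0.05 = 0.013
Total = 0.041885.
The ratio is 0.012825 / 0.0031 (the normalizer cancels) = 4.137.

4.137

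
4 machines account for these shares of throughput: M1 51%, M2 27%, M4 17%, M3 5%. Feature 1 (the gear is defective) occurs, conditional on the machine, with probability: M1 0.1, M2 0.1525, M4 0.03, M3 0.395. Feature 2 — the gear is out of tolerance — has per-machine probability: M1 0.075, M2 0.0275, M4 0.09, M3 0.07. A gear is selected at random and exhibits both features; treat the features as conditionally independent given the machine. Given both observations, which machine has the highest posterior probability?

Compute prior × likelihood for every hypothesis:
  M1: 0.51 × 0.1 × 0.075 = 0.003825
  M2: 0.27 × 0.1525 × 0.0275 = 0.0011323125
  M4: 0.17 × 0.03 × 0.09 = 0.000459
  M3: 0.05 × 0.395 × 0.07 = 0.0013825
Total = 0.0067988125.
Largest term belongs to M1, so M1 is most probable.

M1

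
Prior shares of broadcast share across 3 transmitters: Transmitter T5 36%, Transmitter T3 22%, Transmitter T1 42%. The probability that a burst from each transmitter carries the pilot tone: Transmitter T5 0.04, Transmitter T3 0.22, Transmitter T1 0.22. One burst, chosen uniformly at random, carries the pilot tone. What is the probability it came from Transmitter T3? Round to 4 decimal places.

0.3119

Compute prior × likelihood for every hypothesis:
  Transmitter T5: 0.36 × 0.04 = 0.0144
  Transmitter T3: 0.22 × 0.22 = 0.0484
  Transmitter T1: 0.42 × 0.22 = 0.0924
Normalizing constant = 0.1552.
P(Transmitter T3 | evidence) = 0.0484 / 0.1552 ≈ 0.3119.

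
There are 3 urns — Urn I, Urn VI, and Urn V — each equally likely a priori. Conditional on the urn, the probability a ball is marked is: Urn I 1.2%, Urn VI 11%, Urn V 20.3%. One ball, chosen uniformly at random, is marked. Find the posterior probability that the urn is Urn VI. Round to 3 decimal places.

0.338

Since the prior is uniform, the posterior is proportional to the likelihood:
  Urn I: 0.012
  Urn VI: 0.11
  Urn V: 0.203
Sum = 0.325.
P(Urn VI | evidence) = 0.11 / 0.325 ≈ 0.338.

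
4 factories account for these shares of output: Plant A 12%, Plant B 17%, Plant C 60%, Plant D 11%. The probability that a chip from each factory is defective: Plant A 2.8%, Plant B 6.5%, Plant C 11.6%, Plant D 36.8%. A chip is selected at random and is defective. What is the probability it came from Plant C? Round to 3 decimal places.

0.559

By Bayes' rule, posterior ∝ prior × likelihood:
  Plant A: 0.12 × 0.028 = 0.00336
  Plant B: 0.17 × 0.065 = 0.01105
  Plant C: 0.6 × 0.116 = 0.0696
  Plant D: 0.11 × 0.368 = 0.04048
Total = 0.12449.
P(Plant C | evidence) = 0.0696 / 0.12449 ≈ 0.559.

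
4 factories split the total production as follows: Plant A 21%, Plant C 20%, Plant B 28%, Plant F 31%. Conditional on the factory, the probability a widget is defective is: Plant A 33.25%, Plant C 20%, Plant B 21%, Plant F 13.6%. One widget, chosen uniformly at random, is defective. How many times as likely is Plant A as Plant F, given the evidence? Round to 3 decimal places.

1.656

Compute prior × likelihood for every hypothesis:
  Plant A: 0.21 × 0.3325 = 0.069825
  Plant C: 0.2 × 0.2 = 0.04
  Plant B: 0.28 × 0.21 = 0.0588
  Plant F: 0.31 × 0.136 = 0.04216
Normalizing constant = 0.210785.
The ratio is 0.069825 / 0.04216 (the normalizer cancels) = 1.656.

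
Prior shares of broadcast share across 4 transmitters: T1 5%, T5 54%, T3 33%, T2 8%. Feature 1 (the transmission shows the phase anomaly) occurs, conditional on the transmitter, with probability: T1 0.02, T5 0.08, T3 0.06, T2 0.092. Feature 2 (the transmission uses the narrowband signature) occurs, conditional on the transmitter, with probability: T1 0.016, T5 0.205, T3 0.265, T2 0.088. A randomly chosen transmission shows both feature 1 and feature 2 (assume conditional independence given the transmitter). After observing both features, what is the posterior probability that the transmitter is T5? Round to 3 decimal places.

0.600

By Bayes' rule, posterior ∝ prior × likelihood:
  T1: 0.05 × 0.02 × 0.016 = 0.000016
  T5: 0.54 × 0.08 × 0.205 = 0.008856
  T3: 0.33 × 0.06 × 0.265 = 0.005247
  T2: 0.08 × 0.092 × 0.088 = 0.00064768
Normalizing constant = 0.01476668.
P(T5 | evidence) = 0.008856 / 0.01476668 ≈ 0.600.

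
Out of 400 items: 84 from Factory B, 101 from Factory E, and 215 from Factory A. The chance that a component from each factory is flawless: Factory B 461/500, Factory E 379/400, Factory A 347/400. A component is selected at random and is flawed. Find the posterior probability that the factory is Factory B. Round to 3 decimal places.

Taking complements, P(flawed | each) = Factory B 0.078, Factory E 0.0525, Factory A 0.1325.
Unnormalized posteriors (prior × likelihood):
  Factory B: 0.21 × 0.078 = 0.01638
  Factory E: 0.2525 × 0.0525 = 0.01325625
  Factory A: 0.5375 × 0.1325 = 0.07121875
Sum = 0.100855.
P(Factory B | evidence) = 0.01638 / 0.100855 ≈ 0.162.

0.162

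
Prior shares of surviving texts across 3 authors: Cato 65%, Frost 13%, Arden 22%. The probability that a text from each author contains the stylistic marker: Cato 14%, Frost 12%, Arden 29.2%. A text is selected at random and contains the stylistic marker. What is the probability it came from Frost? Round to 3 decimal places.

0.091

By Bayes' rule, posterior ∝ prior × likelihood:
  Cato: 0.65 × 0.14 = 0.091
  Frost: 0.13 × 0.12 = 0.0156
  Arden: 0.22 × 0.292 = 0.06424
Sum = 0.17084.
P(Frost | evidence) = 0.0156 / 0.17084 ≈ 0.091.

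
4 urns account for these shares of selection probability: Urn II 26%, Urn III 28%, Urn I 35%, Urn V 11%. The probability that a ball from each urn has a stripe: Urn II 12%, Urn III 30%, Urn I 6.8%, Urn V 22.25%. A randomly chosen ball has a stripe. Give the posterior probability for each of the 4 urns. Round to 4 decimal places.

Compute prior × likelihood for every hypothesis:
  Urn II: 0.26 × 0.12 = 0.0312
  Urn III: 0.28 × 0.3 = 0.084
  Urn I: 0.35 × 0.068 = 0.0238
  Urn V: 0.11 × 0.2225 = 0.024475
Normalizing constant = 0.163475.
P(Urn II | striped) = 0.0312/0.163475 ≈ 0.1909
P(Urn III | striped) = 0.084/0.163475 ≈ 0.5138
P(Urn I | striped) = 0.0238/0.163475 ≈ 0.1456
P(Urn V | striped) = 0.024475/0.163475 ≈ 0.1497
(Check: 0.1909+0.5138+0.1456+0.1497 = 1.0000.)

Urn II 0.1909, Urn III 0.5138, Urn I 0.1456, Urn V 0.1497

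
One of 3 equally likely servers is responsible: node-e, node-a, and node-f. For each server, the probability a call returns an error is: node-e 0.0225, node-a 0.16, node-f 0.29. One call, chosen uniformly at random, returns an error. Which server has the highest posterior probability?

With a uniform prior (1/3 each), posterior ∝ likelihood:
  node-e: 0.0225
  node-a: 0.16
  node-f: 0.29
Sum = 0.4725.
Largest term belongs to node-f, so node-f is most probable.

node-f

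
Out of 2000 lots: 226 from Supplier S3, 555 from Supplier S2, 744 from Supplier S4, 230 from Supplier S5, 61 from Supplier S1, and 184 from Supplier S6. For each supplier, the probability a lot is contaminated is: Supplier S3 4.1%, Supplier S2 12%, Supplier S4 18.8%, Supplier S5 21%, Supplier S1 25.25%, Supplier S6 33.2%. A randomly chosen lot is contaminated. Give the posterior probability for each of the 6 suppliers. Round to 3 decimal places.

Compute prior × likelihood for every hypothesis:
  Supplier S3: 0.113 × 0.041 = 0.004633
  Supplier S2: 0.2775 × 0.12 = 0.0333
  Supplier S4: 0.372 × 0.188 = 0.069936
  Supplier S5: 0.115 × 0.21 = 0.02415
  Supplier S1: 0.0305 × 0.2525 = 0.00770125
  Supplier S6: 0.092 × 0.332 = 0.030544
Normalizing constant = 0.17026425.
P(Supplier S3 | contaminated) = 0.004633/0.17026425 ≈ 0.027
P(Supplier S2 | contaminated) = 0.0333/0.17026425 ≈ 0.196
P(Supplier S4 | contaminated) = 0.069936/0.17026425 ≈ 0.411
P(Supplier S5 | contaminated) = 0.02415/0.17026425 ≈ 0.142
P(Supplier S1 | contaminated) = 0.00770125/0.17026425 ≈ 0.045
P(Supplier S6 | contaminated) = 0.030544/0.17026425 ≈ 0.179

Supplier S3 0.027, Supplier S2 0.196, Supplier S4 0.411, Supplier S5 0.142, Supplier S1 0.045, Supplier S6 0.179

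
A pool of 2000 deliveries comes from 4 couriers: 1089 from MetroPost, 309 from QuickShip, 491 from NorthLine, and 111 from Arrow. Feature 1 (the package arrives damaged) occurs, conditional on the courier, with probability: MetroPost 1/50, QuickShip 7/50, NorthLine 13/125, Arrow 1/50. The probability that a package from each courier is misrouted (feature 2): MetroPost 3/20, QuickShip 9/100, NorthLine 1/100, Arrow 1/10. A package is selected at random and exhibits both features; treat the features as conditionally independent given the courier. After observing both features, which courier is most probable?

QuickShip

By Bayes' rule, posterior ∝ prior × likelihood:
  MetroPost: 0.5445 × 0.02 × 0.15 = 0.0016335
  QuickShip: 0.1545 × 0.14 × 0.09 = 0.0019467
  NorthLine: 0.2455 × 0.104 × 0.01 = 0.00025532
  Arrow: 0.0555 × 0.02 × 0.1 = 0.000111
Total = 0.00394652.
Largest term belongs to QuickShip, so QuickShip is most probable.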